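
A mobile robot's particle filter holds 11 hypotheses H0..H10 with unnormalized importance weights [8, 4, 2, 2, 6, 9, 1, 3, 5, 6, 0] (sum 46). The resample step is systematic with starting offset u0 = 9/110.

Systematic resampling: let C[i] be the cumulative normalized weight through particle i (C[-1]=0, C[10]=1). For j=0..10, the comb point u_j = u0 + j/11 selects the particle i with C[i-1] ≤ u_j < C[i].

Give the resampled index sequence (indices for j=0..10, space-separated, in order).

0 0 2 4 4 5 5 7 8 9 9

C = [4/23, 6/23, 7/23, 8/23, 11/23, 31/46, 16/23, 35/46, 20/23, 1, 1]
j=0: u_0=9/110 ∈ [0, 4/23) → index 0
j=1: u_1=19/110 ∈ [0, 4/23) → index 0
j=2: u_2=29/110 ∈ [6/23, 7/23) → index 2
j=3: u_3=39/110 ∈ [8/23, 11/23) → index 4
j=4: u_4=49/110 ∈ [8/23, 11/23) → index 4
j=5: u_5=59/110 ∈ [11/23, 31/46) → index 5
j=6: u_6=69/110 ∈ [11/23, 31/46) → index 5
j=7: u_7=79/110 ∈ [16/23, 35/46) → index 7
j=8: u_8=89/110 ∈ [35/46, 20/23) → index 8
j=9: u_9=9/10 ∈ [20/23, 1) → index 9
j=10: u_10=109/110 ∈ [20/23, 1) → index 9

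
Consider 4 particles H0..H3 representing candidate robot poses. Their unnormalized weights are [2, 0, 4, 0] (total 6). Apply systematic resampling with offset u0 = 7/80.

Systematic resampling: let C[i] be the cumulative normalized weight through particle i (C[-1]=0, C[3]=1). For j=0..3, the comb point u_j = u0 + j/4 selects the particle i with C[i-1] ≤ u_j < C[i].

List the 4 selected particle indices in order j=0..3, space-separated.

C = [1/3, 1/3, 1, 1]
j=0: u_0=7/80 ∈ [0, 1/3) → index 0
j=1: u_1=27/80 ∈ [1/3, 1) → index 2
j=2: u_2=47/80 ∈ [1/3, 1) → index 2
j=3: u_3=67/80 ∈ [1/3, 1) → index 2

0 2 2 2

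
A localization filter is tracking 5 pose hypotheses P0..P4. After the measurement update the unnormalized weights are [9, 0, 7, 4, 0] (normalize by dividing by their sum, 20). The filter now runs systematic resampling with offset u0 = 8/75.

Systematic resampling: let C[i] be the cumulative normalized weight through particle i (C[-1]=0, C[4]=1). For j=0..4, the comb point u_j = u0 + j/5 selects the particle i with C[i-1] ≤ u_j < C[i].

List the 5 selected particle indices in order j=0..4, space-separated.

0 0 2 2 3

C = [9/20, 9/20, 4/5, 1, 1]
j=0: u_0=8/75 ∈ [0, 9/20) → index 0
j=1: u_1=23/75 ∈ [0, 9/20) → index 0
j=2: u_2=38/75 ∈ [9/20, 4/5) → index 2
j=3: u_3=53/75 ∈ [9/20, 4/5) → index 2
j=4: u_4=68/75 ∈ [4/5, 1) → index 3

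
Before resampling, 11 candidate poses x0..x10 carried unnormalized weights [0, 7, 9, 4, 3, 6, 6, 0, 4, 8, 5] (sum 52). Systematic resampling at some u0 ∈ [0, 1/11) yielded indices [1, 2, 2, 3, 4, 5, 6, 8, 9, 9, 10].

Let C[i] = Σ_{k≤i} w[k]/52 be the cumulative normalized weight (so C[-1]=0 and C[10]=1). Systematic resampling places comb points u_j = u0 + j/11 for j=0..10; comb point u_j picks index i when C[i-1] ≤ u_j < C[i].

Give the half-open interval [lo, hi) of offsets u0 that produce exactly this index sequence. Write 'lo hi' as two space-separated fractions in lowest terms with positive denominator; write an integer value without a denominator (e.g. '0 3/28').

C = [0, 7/52, 4/13, 5/13, 23/52, 29/52, 35/52, 35/52, 3/4, 47/52, 1]
j=0 picked index 1: u0 ∈ [0, 7/52)
j=1 picked index 2: u0 ∈ [25/572, 31/143)
j=2 picked index 2: u0 ∈ [-27/572, 18/143)
j=3 picked index 3: u0 ∈ [5/143, 16/143)
j=4 picked index 4: u0 ∈ [3/143, 45/572)
j=5 picked index 5: u0 ∈ [-7/572, 59/572)
j=6 picked index 6: u0 ∈ [7/572, 73/572)
j=7 picked index 8: u0 ∈ [21/572, 5/44)
j=8 picked index 9: u0 ∈ [1/44, 101/572)
j=9 picked index 9: u0 ∈ [-3/44, 49/572)
j=10 picked index 10: u0 ∈ [-3/572, 1/11)
intersection: [25/572, 45/572)

25/572 45/572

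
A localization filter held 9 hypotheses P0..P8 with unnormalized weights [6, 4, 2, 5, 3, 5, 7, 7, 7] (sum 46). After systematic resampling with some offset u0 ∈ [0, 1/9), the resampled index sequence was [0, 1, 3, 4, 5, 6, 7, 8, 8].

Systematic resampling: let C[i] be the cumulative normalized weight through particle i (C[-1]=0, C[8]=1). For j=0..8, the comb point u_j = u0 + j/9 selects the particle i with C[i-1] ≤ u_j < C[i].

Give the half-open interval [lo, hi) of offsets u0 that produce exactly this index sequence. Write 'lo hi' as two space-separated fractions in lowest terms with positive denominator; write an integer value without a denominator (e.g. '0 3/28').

29/414 41/414

C = [3/23, 5/23, 6/23, 17/46, 10/23, 25/46, 16/23, 39/46, 1]
j=0 picked index 0: u0 ∈ [0, 3/23)
j=1 picked index 1: u0 ∈ [4/207, 22/207)
j=2 picked index 3: u0 ∈ [8/207, 61/414)
j=3 picked index 4: u0 ∈ [5/138, 7/69)
j=4 picked index 5: u0 ∈ [-2/207, 41/414)
j=5 picked index 6: u0 ∈ [-5/414, 29/207)
j=6 picked index 7: u0 ∈ [2/69, 25/138)
j=7 picked index 8: u0 ∈ [29/414, 2/9)
j=8 picked index 8: u0 ∈ [-17/414, 1/9)
intersection: [29/414, 41/414)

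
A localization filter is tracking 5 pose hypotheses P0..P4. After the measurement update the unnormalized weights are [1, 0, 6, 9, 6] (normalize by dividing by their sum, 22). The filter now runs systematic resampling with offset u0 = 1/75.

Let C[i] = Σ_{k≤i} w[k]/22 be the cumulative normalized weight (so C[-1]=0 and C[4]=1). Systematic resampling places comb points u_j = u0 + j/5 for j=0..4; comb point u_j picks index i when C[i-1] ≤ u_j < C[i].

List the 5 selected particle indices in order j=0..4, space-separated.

C = [1/22, 1/22, 7/22, 8/11, 1]
j=0: u_0=1/75 ∈ [0, 1/22) → index 0
j=1: u_1=16/75 ∈ [1/22, 7/22) → index 2
j=2: u_2=31/75 ∈ [7/22, 8/11) → index 3
j=3: u_3=46/75 ∈ [7/22, 8/11) → index 3
j=4: u_4=61/75 ∈ [8/11, 1) → index 4

0 2 3 3 4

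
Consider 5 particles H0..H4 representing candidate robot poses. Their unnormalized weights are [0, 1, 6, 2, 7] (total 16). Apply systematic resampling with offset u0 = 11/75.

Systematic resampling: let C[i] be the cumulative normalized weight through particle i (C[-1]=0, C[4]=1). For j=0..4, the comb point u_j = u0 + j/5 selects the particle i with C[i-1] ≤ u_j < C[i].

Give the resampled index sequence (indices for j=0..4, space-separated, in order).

C = [0, 1/16, 7/16, 9/16, 1]
j=0: u_0=11/75 ∈ [1/16, 7/16) → index 2
j=1: u_1=26/75 ∈ [1/16, 7/16) → index 2
j=2: u_2=41/75 ∈ [7/16, 9/16) → index 3
j=3: u_3=56/75 ∈ [9/16, 1) → index 4
j=4: u_4=71/75 ∈ [9/16, 1) → index 4

2 2 3 4 4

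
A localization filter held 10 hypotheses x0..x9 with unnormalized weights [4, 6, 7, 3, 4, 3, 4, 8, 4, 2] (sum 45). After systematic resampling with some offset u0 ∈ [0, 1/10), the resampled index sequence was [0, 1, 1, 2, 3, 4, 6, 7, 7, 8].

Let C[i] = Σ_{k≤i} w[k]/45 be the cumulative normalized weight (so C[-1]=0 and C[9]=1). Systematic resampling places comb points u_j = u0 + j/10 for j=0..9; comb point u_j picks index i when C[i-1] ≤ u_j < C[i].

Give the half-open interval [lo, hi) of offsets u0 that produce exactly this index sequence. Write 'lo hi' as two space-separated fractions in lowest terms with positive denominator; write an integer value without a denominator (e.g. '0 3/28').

C = [4/45, 2/9, 17/45, 4/9, 8/15, 3/5, 31/45, 13/15, 43/45, 1]
j=0 picked index 0: u0 ∈ [0, 4/45)
j=1 picked index 1: u0 ∈ [-1/90, 11/90)
j=2 picked index 1: u0 ∈ [-1/9, 1/45)
j=3 picked index 2: u0 ∈ [-7/90, 7/90)
j=4 picked index 3: u0 ∈ [-1/45, 2/45)
j=5 picked index 4: u0 ∈ [-1/18, 1/30)
j=6 picked index 6: u0 ∈ [0, 4/45)
j=7 picked index 7: u0 ∈ [-1/90, 1/6)
j=8 picked index 7: u0 ∈ [-1/9, 1/15)
j=9 picked index 8: u0 ∈ [-1/30, 1/18)
intersection: [0, 1/45)

0 1/45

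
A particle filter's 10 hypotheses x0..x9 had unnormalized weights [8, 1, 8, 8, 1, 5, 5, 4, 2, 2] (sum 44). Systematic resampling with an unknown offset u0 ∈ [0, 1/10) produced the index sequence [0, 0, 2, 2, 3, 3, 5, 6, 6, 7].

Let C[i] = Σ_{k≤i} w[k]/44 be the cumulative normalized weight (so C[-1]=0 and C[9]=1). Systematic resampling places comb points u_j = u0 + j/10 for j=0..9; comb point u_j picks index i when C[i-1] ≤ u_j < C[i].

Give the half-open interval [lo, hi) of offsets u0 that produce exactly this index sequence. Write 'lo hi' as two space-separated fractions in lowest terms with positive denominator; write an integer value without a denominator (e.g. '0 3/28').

C = [2/11, 9/44, 17/44, 25/44, 13/22, 31/44, 9/11, 10/11, 21/22, 1]
j=0 picked index 0: u0 ∈ [0, 2/11)
j=1 picked index 0: u0 ∈ [-1/10, 9/110)
j=2 picked index 2: u0 ∈ [1/220, 41/220)
j=3 picked index 2: u0 ∈ [-21/220, 19/220)
j=4 picked index 3: u0 ∈ [-3/220, 37/220)
j=5 picked index 3: u0 ∈ [-5/44, 3/44)
j=6 picked index 5: u0 ∈ [-1/110, 23/220)
j=7 picked index 6: u0 ∈ [1/220, 13/110)
j=8 picked index 6: u0 ∈ [-21/220, 1/55)
j=9 picked index 7: u0 ∈ [-9/110, 1/110)
intersection: [1/220, 1/110)

1/220 1/110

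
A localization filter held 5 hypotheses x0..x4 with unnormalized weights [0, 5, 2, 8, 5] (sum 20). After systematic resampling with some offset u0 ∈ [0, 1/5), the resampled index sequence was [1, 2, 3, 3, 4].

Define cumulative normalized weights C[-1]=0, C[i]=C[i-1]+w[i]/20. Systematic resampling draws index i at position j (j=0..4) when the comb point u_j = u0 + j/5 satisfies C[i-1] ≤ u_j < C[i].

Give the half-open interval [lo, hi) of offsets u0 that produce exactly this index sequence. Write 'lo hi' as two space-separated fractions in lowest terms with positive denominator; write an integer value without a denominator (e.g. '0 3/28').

C = [0, 1/4, 7/20, 3/4, 1]
j=0 picked index 1: u0 ∈ [0, 1/4)
j=1 picked index 2: u0 ∈ [1/20, 3/20)
j=2 picked index 3: u0 ∈ [-1/20, 7/20)
j=3 picked index 3: u0 ∈ [-1/4, 3/20)
j=4 picked index 4: u0 ∈ [-1/20, 1/5)
intersection: [1/20, 3/20)

1/20 3/20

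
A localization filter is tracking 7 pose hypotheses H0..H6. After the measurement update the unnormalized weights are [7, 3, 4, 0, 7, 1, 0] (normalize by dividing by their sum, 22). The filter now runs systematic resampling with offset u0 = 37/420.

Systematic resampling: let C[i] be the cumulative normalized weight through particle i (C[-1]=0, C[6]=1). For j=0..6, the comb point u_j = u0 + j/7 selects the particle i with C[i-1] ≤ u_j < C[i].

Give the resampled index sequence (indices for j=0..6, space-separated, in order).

0 0 1 2 4 4 4

C = [7/22, 5/11, 7/11, 7/11, 21/22, 1, 1]
j=0: u_0=37/420 ∈ [0, 7/22) → index 0
j=1: u_1=97/420 ∈ [0, 7/22) → index 0
j=2: u_2=157/420 ∈ [7/22, 5/11) → index 1
j=3: u_3=31/60 ∈ [5/11, 7/11) → index 2
j=4: u_4=277/420 ∈ [7/11, 21/22) → index 4
j=5: u_5=337/420 ∈ [7/11, 21/22) → index 4
j=6: u_6=397/420 ∈ [7/11, 21/22) → index 4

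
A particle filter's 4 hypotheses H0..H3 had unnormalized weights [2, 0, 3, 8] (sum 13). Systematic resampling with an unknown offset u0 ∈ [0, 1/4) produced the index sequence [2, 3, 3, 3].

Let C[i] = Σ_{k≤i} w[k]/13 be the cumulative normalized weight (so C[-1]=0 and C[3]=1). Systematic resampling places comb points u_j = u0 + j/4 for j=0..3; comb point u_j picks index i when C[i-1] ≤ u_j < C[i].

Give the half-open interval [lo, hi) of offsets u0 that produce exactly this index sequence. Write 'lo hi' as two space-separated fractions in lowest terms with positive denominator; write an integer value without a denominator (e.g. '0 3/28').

C = [2/13, 2/13, 5/13, 1]
j=0 picked index 2: u0 ∈ [2/13, 5/13)
j=1 picked index 3: u0 ∈ [7/52, 3/4)
j=2 picked index 3: u0 ∈ [-3/26, 1/2)
j=3 picked index 3: u0 ∈ [-19/52, 1/4)
intersection: [2/13, 1/4)

2/13 1/4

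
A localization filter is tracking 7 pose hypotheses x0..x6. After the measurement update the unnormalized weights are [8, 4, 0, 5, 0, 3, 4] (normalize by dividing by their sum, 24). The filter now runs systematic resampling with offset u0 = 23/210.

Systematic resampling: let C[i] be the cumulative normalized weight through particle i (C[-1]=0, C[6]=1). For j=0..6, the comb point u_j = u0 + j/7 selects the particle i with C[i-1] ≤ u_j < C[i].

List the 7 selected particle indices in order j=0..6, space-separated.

C = [1/3, 1/2, 1/2, 17/24, 17/24, 5/6, 1]
j=0: u_0=23/210 ∈ [0, 1/3) → index 0
j=1: u_1=53/210 ∈ [0, 1/3) → index 0
j=2: u_2=83/210 ∈ [1/3, 1/2) → index 1
j=3: u_3=113/210 ∈ [1/2, 17/24) → index 3
j=4: u_4=143/210 ∈ [1/2, 17/24) → index 3
j=5: u_5=173/210 ∈ [17/24, 5/6) → index 5
j=6: u_6=29/30 ∈ [5/6, 1) → index 6

0 0 1 3 3 5 6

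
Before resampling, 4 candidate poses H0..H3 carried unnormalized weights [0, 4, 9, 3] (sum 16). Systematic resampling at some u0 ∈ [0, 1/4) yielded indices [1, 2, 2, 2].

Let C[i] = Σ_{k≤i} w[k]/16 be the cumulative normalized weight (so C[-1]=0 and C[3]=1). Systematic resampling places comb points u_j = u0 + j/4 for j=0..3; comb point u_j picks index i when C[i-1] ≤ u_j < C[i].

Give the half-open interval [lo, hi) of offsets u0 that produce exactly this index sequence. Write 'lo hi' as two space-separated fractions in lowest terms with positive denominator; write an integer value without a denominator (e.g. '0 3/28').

0 1/16

C = [0, 1/4, 13/16, 1]
j=0 picked index 1: u0 ∈ [0, 1/4)
j=1 picked index 2: u0 ∈ [0, 9/16)
j=2 picked index 2: u0 ∈ [-1/4, 5/16)
j=3 picked index 2: u0 ∈ [-1/2, 1/16)
intersection: [0, 1/16)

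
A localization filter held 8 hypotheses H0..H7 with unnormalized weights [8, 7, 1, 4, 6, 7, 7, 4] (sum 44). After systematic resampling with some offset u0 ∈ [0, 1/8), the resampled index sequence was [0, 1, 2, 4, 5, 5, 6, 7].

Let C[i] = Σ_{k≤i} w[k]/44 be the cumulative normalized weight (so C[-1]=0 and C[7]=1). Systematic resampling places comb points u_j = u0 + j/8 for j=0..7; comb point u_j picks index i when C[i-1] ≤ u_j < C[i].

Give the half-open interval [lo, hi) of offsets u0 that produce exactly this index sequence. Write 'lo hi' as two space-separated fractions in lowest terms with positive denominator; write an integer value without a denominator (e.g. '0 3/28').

1/11 5/44

C = [2/11, 15/44, 4/11, 5/11, 13/22, 3/4, 10/11, 1]
j=0 picked index 0: u0 ∈ [0, 2/11)
j=1 picked index 1: u0 ∈ [5/88, 19/88)
j=2 picked index 2: u0 ∈ [1/11, 5/44)
j=3 picked index 4: u0 ∈ [7/88, 19/88)
j=4 picked index 5: u0 ∈ [1/11, 1/4)
j=5 picked index 5: u0 ∈ [-3/88, 1/8)
j=6 picked index 6: u0 ∈ [0, 7/44)
j=7 picked index 7: u0 ∈ [3/88, 1/8)
intersection: [1/11, 5/44)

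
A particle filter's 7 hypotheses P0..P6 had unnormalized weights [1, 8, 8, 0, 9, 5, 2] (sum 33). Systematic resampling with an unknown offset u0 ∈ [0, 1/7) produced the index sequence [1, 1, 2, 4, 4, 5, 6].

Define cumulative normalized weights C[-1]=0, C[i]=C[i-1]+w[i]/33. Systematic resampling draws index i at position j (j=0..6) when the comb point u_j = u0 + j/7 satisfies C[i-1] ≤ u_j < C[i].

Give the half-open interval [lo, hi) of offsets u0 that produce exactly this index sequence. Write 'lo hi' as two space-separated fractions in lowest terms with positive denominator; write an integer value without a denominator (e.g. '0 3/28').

20/231 10/77

C = [1/33, 3/11, 17/33, 17/33, 26/33, 31/33, 1]
j=0 picked index 1: u0 ∈ [1/33, 3/11)
j=1 picked index 1: u0 ∈ [-26/231, 10/77)
j=2 picked index 2: u0 ∈ [-1/77, 53/231)
j=3 picked index 4: u0 ∈ [20/231, 83/231)
j=4 picked index 4: u0 ∈ [-13/231, 50/231)
j=5 picked index 5: u0 ∈ [17/231, 52/231)
j=6 picked index 6: u0 ∈ [19/231, 1/7)
intersection: [20/231, 10/77)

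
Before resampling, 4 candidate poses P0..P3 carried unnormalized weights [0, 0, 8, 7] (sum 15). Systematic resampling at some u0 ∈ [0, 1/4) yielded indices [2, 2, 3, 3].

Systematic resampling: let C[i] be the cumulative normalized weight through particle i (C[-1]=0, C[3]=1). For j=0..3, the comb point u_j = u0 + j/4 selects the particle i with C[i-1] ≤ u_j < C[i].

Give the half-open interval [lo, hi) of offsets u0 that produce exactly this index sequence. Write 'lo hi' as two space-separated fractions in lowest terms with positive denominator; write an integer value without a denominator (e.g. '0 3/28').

C = [0, 0, 8/15, 1]
j=0 picked index 2: u0 ∈ [0, 8/15)
j=1 picked index 2: u0 ∈ [-1/4, 17/60)
j=2 picked index 3: u0 ∈ [1/30, 1/2)
j=3 picked index 3: u0 ∈ [-13/60, 1/4)
intersection: [1/30, 1/4)

1/30 1/4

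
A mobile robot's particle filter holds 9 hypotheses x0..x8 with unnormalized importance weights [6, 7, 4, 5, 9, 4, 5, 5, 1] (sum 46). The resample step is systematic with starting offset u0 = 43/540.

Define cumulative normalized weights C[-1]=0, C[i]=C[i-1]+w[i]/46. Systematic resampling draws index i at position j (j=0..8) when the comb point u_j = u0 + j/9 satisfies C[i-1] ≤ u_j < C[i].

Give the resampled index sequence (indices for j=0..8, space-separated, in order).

0 1 2 3 4 4 5 6 7

C = [3/23, 13/46, 17/46, 11/23, 31/46, 35/46, 20/23, 45/46, 1]
j=0: u_0=43/540 ∈ [0, 3/23) → index 0
j=1: u_1=103/540 ∈ [3/23, 13/46) → index 1
j=2: u_2=163/540 ∈ [13/46, 17/46) → index 2
j=3: u_3=223/540 ∈ [17/46, 11/23) → index 3
j=4: u_4=283/540 ∈ [11/23, 31/46) → index 4
j=5: u_5=343/540 ∈ [11/23, 31/46) → index 4
j=6: u_6=403/540 ∈ [31/46, 35/46) → index 5
j=7: u_7=463/540 ∈ [35/46, 20/23) → index 6
j=8: u_8=523/540 ∈ [20/23, 45/46) → index 7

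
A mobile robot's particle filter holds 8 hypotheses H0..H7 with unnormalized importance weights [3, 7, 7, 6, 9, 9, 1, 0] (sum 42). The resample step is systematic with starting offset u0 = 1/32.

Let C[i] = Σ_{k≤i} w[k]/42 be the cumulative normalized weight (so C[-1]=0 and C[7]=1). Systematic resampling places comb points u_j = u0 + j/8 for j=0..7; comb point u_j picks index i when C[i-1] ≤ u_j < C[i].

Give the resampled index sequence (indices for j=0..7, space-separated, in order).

0 1 2 3 3 4 5 5

C = [1/14, 5/21, 17/42, 23/42, 16/21, 41/42, 1, 1]
j=0: u_0=1/32 ∈ [0, 1/14) → index 0
j=1: u_1=5/32 ∈ [1/14, 5/21) → index 1
j=2: u_2=9/32 ∈ [5/21, 17/42) → index 2
j=3: u_3=13/32 ∈ [17/42, 23/42) → index 3
j=4: u_4=17/32 ∈ [17/42, 23/42) → index 3
j=5: u_5=21/32 ∈ [23/42, 16/21) → index 4
j=6: u_6=25/32 ∈ [16/21, 41/42) → index 5
j=7: u_7=29/32 ∈ [16/21, 41/42) → index 5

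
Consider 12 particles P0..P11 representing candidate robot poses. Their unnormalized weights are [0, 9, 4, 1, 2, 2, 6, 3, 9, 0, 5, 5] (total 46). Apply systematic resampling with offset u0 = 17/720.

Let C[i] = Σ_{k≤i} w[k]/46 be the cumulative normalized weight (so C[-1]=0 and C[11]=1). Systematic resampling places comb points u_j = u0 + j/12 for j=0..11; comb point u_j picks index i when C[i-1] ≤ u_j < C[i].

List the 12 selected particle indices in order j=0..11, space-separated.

1 1 1 2 5 6 7 8 8 8 10 11

C = [0, 9/46, 13/46, 7/23, 8/23, 9/23, 12/23, 27/46, 18/23, 18/23, 41/46, 1]
j=0: u_0=17/720 ∈ [0, 9/46) → index 1
j=1: u_1=77/720 ∈ [0, 9/46) → index 1
j=2: u_2=137/720 ∈ [0, 9/46) → index 1
j=3: u_3=197/720 ∈ [9/46, 13/46) → index 2
j=4: u_4=257/720 ∈ [8/23, 9/23) → index 5
j=5: u_5=317/720 ∈ [9/23, 12/23) → index 6
j=6: u_6=377/720 ∈ [12/23, 27/46) → index 7
j=7: u_7=437/720 ∈ [27/46, 18/23) → index 8
j=8: u_8=497/720 ∈ [27/46, 18/23) → index 8
j=9: u_9=557/720 ∈ [27/46, 18/23) → index 8
j=10: u_10=617/720 ∈ [18/23, 41/46) → index 10
j=11: u_11=677/720 ∈ [41/46, 1) → index 11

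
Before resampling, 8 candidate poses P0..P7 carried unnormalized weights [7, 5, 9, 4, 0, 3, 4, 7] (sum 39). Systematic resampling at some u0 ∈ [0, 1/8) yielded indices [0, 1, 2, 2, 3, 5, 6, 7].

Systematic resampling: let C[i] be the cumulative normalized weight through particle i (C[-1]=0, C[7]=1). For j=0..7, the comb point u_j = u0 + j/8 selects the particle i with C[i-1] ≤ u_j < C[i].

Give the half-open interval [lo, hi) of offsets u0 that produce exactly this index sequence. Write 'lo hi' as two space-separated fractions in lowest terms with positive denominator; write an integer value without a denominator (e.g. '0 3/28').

3/52 11/156

C = [7/39, 4/13, 7/13, 25/39, 25/39, 28/39, 32/39, 1]
j=0 picked index 0: u0 ∈ [0, 7/39)
j=1 picked index 1: u0 ∈ [17/312, 19/104)
j=2 picked index 2: u0 ∈ [3/52, 15/52)
j=3 picked index 2: u0 ∈ [-7/104, 17/104)
j=4 picked index 3: u0 ∈ [1/26, 11/78)
j=5 picked index 5: u0 ∈ [5/312, 29/312)
j=6 picked index 6: u0 ∈ [-5/156, 11/156)
j=7 picked index 7: u0 ∈ [-17/312, 1/8)
intersection: [3/52, 11/156)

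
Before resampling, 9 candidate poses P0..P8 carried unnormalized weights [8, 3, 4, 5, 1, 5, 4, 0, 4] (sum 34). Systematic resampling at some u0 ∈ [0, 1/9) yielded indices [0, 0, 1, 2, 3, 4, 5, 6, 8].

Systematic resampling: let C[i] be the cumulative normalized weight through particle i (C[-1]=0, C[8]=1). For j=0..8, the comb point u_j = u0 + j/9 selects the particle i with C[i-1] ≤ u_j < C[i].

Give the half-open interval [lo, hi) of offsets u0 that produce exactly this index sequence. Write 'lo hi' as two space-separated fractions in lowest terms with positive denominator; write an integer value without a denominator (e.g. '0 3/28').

5/153 19/306

C = [4/17, 11/34, 15/34, 10/17, 21/34, 13/17, 15/17, 15/17, 1]
j=0 picked index 0: u0 ∈ [0, 4/17)
j=1 picked index 0: u0 ∈ [-1/9, 19/153)
j=2 picked index 1: u0 ∈ [2/153, 31/306)
j=3 picked index 2: u0 ∈ [-1/102, 11/102)
j=4 picked index 3: u0 ∈ [-1/306, 22/153)
j=5 picked index 4: u0 ∈ [5/153, 19/306)
j=6 picked index 5: u0 ∈ [-5/102, 5/51)
j=7 picked index 6: u0 ∈ [-2/153, 16/153)
j=8 picked index 8: u0 ∈ [-1/153, 1/9)
intersection: [5/153, 19/306)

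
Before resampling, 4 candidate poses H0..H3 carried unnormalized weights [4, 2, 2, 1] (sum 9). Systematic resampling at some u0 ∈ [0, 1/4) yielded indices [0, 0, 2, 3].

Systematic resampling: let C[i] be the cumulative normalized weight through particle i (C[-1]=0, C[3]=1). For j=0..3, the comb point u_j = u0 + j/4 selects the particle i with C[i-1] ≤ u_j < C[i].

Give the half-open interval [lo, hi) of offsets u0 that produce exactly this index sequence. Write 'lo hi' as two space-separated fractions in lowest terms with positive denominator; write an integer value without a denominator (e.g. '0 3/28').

C = [4/9, 2/3, 8/9, 1]
j=0 picked index 0: u0 ∈ [0, 4/9)
j=1 picked index 0: u0 ∈ [-1/4, 7/36)
j=2 picked index 2: u0 ∈ [1/6, 7/18)
j=3 picked index 3: u0 ∈ [5/36, 1/4)
intersection: [1/6, 7/36)

1/6 7/36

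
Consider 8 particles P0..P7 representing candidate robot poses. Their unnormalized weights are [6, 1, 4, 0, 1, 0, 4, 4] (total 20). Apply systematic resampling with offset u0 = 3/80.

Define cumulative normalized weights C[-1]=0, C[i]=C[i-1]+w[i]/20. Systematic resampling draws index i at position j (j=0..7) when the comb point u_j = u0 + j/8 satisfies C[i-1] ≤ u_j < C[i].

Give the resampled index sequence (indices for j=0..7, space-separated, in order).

0 0 0 2 2 6 6 7

C = [3/10, 7/20, 11/20, 11/20, 3/5, 3/5, 4/5, 1]
j=0: u_0=3/80 ∈ [0, 3/10) → index 0
j=1: u_1=13/80 ∈ [0, 3/10) → index 0
j=2: u_2=23/80 ∈ [0, 3/10) → index 0
j=3: u_3=33/80 ∈ [7/20, 11/20) → index 2
j=4: u_4=43/80 ∈ [7/20, 11/20) → index 2
j=5: u_5=53/80 ∈ [3/5, 4/5) → index 6
j=6: u_6=63/80 ∈ [3/5, 4/5) → index 6
j=7: u_7=73/80 ∈ [4/5, 1) → index 7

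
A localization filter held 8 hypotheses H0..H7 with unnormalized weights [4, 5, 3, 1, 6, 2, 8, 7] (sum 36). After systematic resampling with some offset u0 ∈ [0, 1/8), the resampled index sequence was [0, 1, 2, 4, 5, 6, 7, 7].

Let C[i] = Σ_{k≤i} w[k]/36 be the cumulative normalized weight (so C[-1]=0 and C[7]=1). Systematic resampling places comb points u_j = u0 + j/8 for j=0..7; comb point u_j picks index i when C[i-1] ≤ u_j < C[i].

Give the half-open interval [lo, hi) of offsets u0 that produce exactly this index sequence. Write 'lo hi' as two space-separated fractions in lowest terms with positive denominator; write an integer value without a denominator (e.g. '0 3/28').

C = [1/9, 1/4, 1/3, 13/36, 19/36, 7/12, 29/36, 1]
j=0 picked index 0: u0 ∈ [0, 1/9)
j=1 picked index 1: u0 ∈ [-1/72, 1/8)
j=2 picked index 2: u0 ∈ [0, 1/12)
j=3 picked index 4: u0 ∈ [-1/72, 11/72)
j=4 picked index 5: u0 ∈ [1/36, 1/12)
j=5 picked index 6: u0 ∈ [-1/24, 13/72)
j=6 picked index 7: u0 ∈ [1/18, 1/4)
j=7 picked index 7: u0 ∈ [-5/72, 1/8)
intersection: [1/18, 1/12)

1/18 1/12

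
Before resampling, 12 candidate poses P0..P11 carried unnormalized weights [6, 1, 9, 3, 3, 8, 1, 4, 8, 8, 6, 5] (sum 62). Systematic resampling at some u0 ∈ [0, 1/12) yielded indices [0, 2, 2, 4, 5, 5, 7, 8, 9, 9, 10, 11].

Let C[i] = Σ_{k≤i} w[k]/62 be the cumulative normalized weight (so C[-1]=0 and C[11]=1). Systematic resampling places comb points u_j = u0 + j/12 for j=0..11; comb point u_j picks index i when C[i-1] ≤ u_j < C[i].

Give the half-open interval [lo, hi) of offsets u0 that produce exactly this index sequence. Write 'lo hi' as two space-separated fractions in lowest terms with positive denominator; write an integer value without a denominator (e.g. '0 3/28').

C = [3/31, 7/62, 8/31, 19/62, 11/31, 15/31, 1/2, 35/62, 43/62, 51/62, 57/62, 1]
j=0 picked index 0: u0 ∈ [0, 3/31)
j=1 picked index 2: u0 ∈ [11/372, 65/372)
j=2 picked index 2: u0 ∈ [-5/93, 17/186)
j=3 picked index 4: u0 ∈ [7/124, 13/124)
j=4 picked index 5: u0 ∈ [2/93, 14/93)
j=5 picked index 5: u0 ∈ [-23/372, 25/372)
j=6 picked index 7: u0 ∈ [0, 2/31)
j=7 picked index 8: u0 ∈ [-7/372, 41/372)
j=8 picked index 9: u0 ∈ [5/186, 29/186)
j=9 picked index 9: u0 ∈ [-7/124, 9/124)
j=10 picked index 10: u0 ∈ [-1/93, 8/93)
j=11 picked index 11: u0 ∈ [1/372, 1/12)
intersection: [7/124, 2/31)

7/124 2/31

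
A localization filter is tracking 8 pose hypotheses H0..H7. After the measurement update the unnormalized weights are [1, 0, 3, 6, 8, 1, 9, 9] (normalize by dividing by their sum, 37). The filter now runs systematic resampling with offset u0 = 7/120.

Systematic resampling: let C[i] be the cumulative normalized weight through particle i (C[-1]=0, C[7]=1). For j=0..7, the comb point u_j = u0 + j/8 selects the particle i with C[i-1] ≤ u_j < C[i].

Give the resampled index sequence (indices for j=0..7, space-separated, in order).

2 3 4 4 6 6 7 7

C = [1/37, 1/37, 4/37, 10/37, 18/37, 19/37, 28/37, 1]
j=0: u_0=7/120 ∈ [1/37, 4/37) → index 2
j=1: u_1=11/60 ∈ [4/37, 10/37) → index 3
j=2: u_2=37/120 ∈ [10/37, 18/37) → index 4
j=3: u_3=13/30 ∈ [10/37, 18/37) → index 4
j=4: u_4=67/120 ∈ [19/37, 28/37) → index 6
j=5: u_5=41/60 ∈ [19/37, 28/37) → index 6
j=6: u_6=97/120 ∈ [28/37, 1) → index 7
j=7: u_7=14/15 ∈ [28/37, 1) → index 7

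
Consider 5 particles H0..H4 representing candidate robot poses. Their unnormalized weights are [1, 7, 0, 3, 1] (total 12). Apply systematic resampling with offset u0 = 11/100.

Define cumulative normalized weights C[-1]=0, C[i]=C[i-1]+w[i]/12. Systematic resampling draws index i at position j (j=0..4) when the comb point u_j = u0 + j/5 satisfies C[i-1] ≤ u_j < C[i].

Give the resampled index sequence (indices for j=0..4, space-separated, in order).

1 1 1 3 3

C = [1/12, 2/3, 2/3, 11/12, 1]
j=0: u_0=11/100 ∈ [1/12, 2/3) → index 1
j=1: u_1=31/100 ∈ [1/12, 2/3) → index 1
j=2: u_2=51/100 ∈ [1/12, 2/3) → index 1
j=3: u_3=71/100 ∈ [2/3, 11/12) → index 3
j=4: u_4=91/100 ∈ [2/3, 11/12) → index 3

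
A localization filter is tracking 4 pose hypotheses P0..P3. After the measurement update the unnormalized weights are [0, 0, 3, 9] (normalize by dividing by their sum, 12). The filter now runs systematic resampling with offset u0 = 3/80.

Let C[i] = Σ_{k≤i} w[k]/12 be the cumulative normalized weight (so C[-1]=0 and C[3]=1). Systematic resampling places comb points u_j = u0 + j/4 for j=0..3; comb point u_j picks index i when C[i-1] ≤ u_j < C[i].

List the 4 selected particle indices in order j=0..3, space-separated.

2 3 3 3

C = [0, 0, 1/4, 1]
j=0: u_0=3/80 ∈ [0, 1/4) → index 2
j=1: u_1=23/80 ∈ [1/4, 1) → index 3
j=2: u_2=43/80 ∈ [1/4, 1) → index 3
j=3: u_3=63/80 ∈ [1/4, 1) → index 3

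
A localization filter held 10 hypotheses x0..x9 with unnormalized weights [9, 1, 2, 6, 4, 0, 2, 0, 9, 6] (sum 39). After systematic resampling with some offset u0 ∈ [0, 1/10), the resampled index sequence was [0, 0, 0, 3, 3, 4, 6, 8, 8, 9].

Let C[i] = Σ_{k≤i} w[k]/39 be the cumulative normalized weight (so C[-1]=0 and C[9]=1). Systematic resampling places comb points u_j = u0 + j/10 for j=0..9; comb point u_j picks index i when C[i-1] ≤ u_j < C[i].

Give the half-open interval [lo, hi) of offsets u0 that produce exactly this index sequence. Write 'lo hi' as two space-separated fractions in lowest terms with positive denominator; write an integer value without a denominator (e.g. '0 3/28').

C = [3/13, 10/39, 4/13, 6/13, 22/39, 22/39, 8/13, 8/13, 11/13, 1]
j=0 picked index 0: u0 ∈ [0, 3/13)
j=1 picked index 0: u0 ∈ [-1/10, 17/130)
j=2 picked index 0: u0 ∈ [-1/5, 2/65)
j=3 picked index 3: u0 ∈ [1/130, 21/130)
j=4 picked index 3: u0 ∈ [-6/65, 4/65)
j=5 picked index 4: u0 ∈ [-1/26, 5/78)
j=6 picked index 6: u0 ∈ [-7/195, 1/65)
j=7 picked index 8: u0 ∈ [-11/130, 19/130)
j=8 picked index 8: u0 ∈ [-12/65, 3/65)
j=9 picked index 9: u0 ∈ [-7/130, 1/10)
intersection: [1/130, 1/65)

1/130 1/65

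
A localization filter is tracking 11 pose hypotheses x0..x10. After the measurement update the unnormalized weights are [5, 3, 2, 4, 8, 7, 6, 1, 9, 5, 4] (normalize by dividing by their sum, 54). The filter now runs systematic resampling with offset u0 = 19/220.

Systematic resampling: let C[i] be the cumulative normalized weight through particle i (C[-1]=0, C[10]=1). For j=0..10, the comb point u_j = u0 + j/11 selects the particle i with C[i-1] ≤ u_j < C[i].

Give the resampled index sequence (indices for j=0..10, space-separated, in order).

0 2 4 4 5 6 6 8 8 9 10

C = [5/54, 4/27, 5/27, 7/27, 11/27, 29/54, 35/54, 2/3, 5/6, 25/27, 1]
j=0: u_0=19/220 ∈ [0, 5/54) → index 0
j=1: u_1=39/220 ∈ [4/27, 5/27) → index 2
j=2: u_2=59/220 ∈ [7/27, 11/27) → index 4
j=3: u_3=79/220 ∈ [7/27, 11/27) → index 4
j=4: u_4=9/20 ∈ [11/27, 29/54) → index 5
j=5: u_5=119/220 ∈ [29/54, 35/54) → index 6
j=6: u_6=139/220 ∈ [29/54, 35/54) → index 6
j=7: u_7=159/220 ∈ [2/3, 5/6) → index 8
j=8: u_8=179/220 ∈ [2/3, 5/6) → index 8
j=9: u_9=199/220 ∈ [5/6, 25/27) → index 9
j=10: u_10=219/220 ∈ [25/27, 1) → index 10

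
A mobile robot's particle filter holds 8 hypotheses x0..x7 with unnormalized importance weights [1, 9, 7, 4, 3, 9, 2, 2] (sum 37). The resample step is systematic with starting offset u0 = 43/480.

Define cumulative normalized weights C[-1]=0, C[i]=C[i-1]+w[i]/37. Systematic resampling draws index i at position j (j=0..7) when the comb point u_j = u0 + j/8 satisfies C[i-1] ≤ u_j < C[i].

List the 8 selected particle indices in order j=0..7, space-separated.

C = [1/37, 10/37, 17/37, 21/37, 24/37, 33/37, 35/37, 1]
j=0: u_0=43/480 ∈ [1/37, 10/37) → index 1
j=1: u_1=103/480 ∈ [1/37, 10/37) → index 1
j=2: u_2=163/480 ∈ [10/37, 17/37) → index 2
j=3: u_3=223/480 ∈ [17/37, 21/37) → index 3
j=4: u_4=283/480 ∈ [21/37, 24/37) → index 4
j=5: u_5=343/480 ∈ [24/37, 33/37) → index 5
j=6: u_6=403/480 ∈ [24/37, 33/37) → index 5
j=7: u_7=463/480 ∈ [35/37, 1) → index 7

1 1 2 3 4 5 5 7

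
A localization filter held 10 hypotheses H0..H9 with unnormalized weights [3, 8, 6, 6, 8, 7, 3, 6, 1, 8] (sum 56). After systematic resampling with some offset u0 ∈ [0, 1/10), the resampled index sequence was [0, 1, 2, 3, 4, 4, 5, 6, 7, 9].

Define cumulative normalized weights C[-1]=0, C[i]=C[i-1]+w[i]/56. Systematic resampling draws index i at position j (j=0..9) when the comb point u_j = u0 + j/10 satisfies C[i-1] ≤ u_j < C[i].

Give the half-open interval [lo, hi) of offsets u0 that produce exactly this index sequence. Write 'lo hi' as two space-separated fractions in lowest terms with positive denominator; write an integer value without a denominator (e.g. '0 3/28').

3/280 9/280

C = [3/56, 11/56, 17/56, 23/56, 31/56, 19/28, 41/56, 47/56, 6/7, 1]
j=0 picked index 0: u0 ∈ [0, 3/56)
j=1 picked index 1: u0 ∈ [-13/280, 27/280)
j=2 picked index 2: u0 ∈ [-1/280, 29/280)
j=3 picked index 3: u0 ∈ [1/280, 31/280)
j=4 picked index 4: u0 ∈ [3/280, 43/280)
j=5 picked index 4: u0 ∈ [-5/56, 3/56)
j=6 picked index 5: u0 ∈ [-13/280, 11/140)
j=7 picked index 6: u0 ∈ [-3/140, 9/280)
j=8 picked index 7: u0 ∈ [-19/280, 11/280)
j=9 picked index 9: u0 ∈ [-3/70, 1/10)
intersection: [3/280, 9/280)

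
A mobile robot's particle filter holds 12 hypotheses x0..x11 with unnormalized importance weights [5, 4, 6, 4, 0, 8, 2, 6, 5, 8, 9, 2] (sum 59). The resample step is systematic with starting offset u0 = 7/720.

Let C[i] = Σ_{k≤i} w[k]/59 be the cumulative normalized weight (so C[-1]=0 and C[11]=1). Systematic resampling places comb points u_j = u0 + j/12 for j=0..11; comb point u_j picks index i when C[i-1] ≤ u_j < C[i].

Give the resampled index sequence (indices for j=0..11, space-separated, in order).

C = [5/59, 9/59, 15/59, 19/59, 19/59, 27/59, 29/59, 35/59, 40/59, 48/59, 57/59, 1]
j=0: u_0=7/720 ∈ [0, 5/59) → index 0
j=1: u_1=67/720 ∈ [5/59, 9/59) → index 1
j=2: u_2=127/720 ∈ [9/59, 15/59) → index 2
j=3: u_3=187/720 ∈ [15/59, 19/59) → index 3
j=4: u_4=247/720 ∈ [19/59, 27/59) → index 5
j=5: u_5=307/720 ∈ [19/59, 27/59) → index 5
j=6: u_6=367/720 ∈ [29/59, 35/59) → index 7
j=7: u_7=427/720 ∈ [29/59, 35/59) → index 7
j=8: u_8=487/720 ∈ [35/59, 40/59) → index 8
j=9: u_9=547/720 ∈ [40/59, 48/59) → index 9
j=10: u_10=607/720 ∈ [48/59, 57/59) → index 10
j=11: u_11=667/720 ∈ [48/59, 57/59) → index 10

0 1 2 3 5 5 7 7 8 9 10 10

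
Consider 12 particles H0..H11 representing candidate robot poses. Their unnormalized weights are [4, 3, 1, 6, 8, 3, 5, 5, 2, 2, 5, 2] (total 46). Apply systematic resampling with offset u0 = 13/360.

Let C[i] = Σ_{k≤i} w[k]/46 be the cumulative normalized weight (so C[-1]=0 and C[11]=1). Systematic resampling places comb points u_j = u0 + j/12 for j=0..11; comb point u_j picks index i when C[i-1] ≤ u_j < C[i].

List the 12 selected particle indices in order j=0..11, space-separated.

C = [2/23, 7/46, 4/23, 7/23, 11/23, 25/46, 15/23, 35/46, 37/46, 39/46, 22/23, 1]
j=0: u_0=13/360 ∈ [0, 2/23) → index 0
j=1: u_1=43/360 ∈ [2/23, 7/46) → index 1
j=2: u_2=73/360 ∈ [4/23, 7/23) → index 3
j=3: u_3=103/360 ∈ [4/23, 7/23) → index 3
j=4: u_4=133/360 ∈ [7/23, 11/23) → index 4
j=5: u_5=163/360 ∈ [7/23, 11/23) → index 4
j=6: u_6=193/360 ∈ [11/23, 25/46) → index 5
j=7: u_7=223/360 ∈ [25/46, 15/23) → index 6
j=8: u_8=253/360 ∈ [15/23, 35/46) → index 7
j=9: u_9=283/360 ∈ [35/46, 37/46) → index 8
j=10: u_10=313/360 ∈ [39/46, 22/23) → index 10
j=11: u_11=343/360 ∈ [39/46, 22/23) → index 10

0 1 3 3 4 4 5 6 7 8 10 10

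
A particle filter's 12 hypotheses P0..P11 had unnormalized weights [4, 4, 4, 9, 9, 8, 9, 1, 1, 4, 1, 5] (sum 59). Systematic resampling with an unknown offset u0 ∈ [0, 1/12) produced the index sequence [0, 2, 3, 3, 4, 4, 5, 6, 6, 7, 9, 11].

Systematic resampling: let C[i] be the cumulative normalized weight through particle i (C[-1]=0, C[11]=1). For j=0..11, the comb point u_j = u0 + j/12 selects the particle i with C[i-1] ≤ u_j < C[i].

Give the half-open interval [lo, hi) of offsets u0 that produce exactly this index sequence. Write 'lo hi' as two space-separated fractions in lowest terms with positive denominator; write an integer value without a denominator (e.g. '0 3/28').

43/708 15/236

C = [4/59, 8/59, 12/59, 21/59, 30/59, 38/59, 47/59, 48/59, 49/59, 53/59, 54/59, 1]
j=0 picked index 0: u0 ∈ [0, 4/59)
j=1 picked index 2: u0 ∈ [37/708, 85/708)
j=2 picked index 3: u0 ∈ [13/354, 67/354)
j=3 picked index 3: u0 ∈ [-11/236, 25/236)
j=4 picked index 4: u0 ∈ [4/177, 31/177)
j=5 picked index 4: u0 ∈ [-43/708, 65/708)
j=6 picked index 5: u0 ∈ [1/118, 17/118)
j=7 picked index 6: u0 ∈ [43/708, 151/708)
j=8 picked index 6: u0 ∈ [-4/177, 23/177)
j=9 picked index 7: u0 ∈ [11/236, 15/236)
j=10 picked index 9: u0 ∈ [-1/354, 23/354)
j=11 picked index 11: u0 ∈ [-1/708, 1/12)
intersection: [43/708, 15/236)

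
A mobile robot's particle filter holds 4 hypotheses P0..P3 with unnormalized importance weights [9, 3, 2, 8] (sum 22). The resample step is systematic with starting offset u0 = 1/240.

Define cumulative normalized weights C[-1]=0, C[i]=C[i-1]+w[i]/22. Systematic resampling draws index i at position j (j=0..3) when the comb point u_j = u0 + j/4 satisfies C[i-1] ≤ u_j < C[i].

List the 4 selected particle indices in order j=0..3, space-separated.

0 0 1 3

C = [9/22, 6/11, 7/11, 1]
j=0: u_0=1/240 ∈ [0, 9/22) → index 0
j=1: u_1=61/240 ∈ [0, 9/22) → index 0
j=2: u_2=121/240 ∈ [9/22, 6/11) → index 1
j=3: u_3=181/240 ∈ [7/11, 1) → index 3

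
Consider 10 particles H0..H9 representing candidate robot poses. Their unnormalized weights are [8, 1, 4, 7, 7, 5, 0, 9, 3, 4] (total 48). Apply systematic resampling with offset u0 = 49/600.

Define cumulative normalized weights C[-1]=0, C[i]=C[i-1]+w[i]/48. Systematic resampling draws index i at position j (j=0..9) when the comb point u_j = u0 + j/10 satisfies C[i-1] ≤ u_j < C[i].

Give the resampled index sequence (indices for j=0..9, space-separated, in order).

C = [1/6, 3/16, 13/48, 5/12, 9/16, 2/3, 2/3, 41/48, 11/12, 1]
j=0: u_0=49/600 ∈ [0, 1/6) → index 0
j=1: u_1=109/600 ∈ [1/6, 3/16) → index 1
j=2: u_2=169/600 ∈ [13/48, 5/12) → index 3
j=3: u_3=229/600 ∈ [13/48, 5/12) → index 3
j=4: u_4=289/600 ∈ [5/12, 9/16) → index 4
j=5: u_5=349/600 ∈ [9/16, 2/3) → index 5
j=6: u_6=409/600 ∈ [2/3, 41/48) → index 7
j=7: u_7=469/600 ∈ [2/3, 41/48) → index 7
j=8: u_8=529/600 ∈ [41/48, 11/12) → index 8
j=9: u_9=589/600 ∈ [11/12, 1) → index 9

0 1 3 3 4 5 7 7 8 9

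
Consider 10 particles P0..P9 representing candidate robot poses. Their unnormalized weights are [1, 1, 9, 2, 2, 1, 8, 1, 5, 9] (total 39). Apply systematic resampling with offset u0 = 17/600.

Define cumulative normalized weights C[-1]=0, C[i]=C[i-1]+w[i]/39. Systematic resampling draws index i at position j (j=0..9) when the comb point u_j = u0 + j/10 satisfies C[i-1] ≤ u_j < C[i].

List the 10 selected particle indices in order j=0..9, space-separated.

1 2 2 3 6 6 7 8 9 9

C = [1/39, 2/39, 11/39, 1/3, 5/13, 16/39, 8/13, 25/39, 10/13, 1]
j=0: u_0=17/600 ∈ [1/39, 2/39) → index 1
j=1: u_1=77/600 ∈ [2/39, 11/39) → index 2
j=2: u_2=137/600 ∈ [2/39, 11/39) → index 2
j=3: u_3=197/600 ∈ [11/39, 1/3) → index 3
j=4: u_4=257/600 ∈ [16/39, 8/13) → index 6
j=5: u_5=317/600 ∈ [16/39, 8/13) → index 6
j=6: u_6=377/600 ∈ [8/13, 25/39) → index 7
j=7: u_7=437/600 ∈ [25/39, 10/13) → index 8
j=8: u_8=497/600 ∈ [10/13, 1) → index 9
j=9: u_9=557/600 ∈ [10/13, 1) → index 9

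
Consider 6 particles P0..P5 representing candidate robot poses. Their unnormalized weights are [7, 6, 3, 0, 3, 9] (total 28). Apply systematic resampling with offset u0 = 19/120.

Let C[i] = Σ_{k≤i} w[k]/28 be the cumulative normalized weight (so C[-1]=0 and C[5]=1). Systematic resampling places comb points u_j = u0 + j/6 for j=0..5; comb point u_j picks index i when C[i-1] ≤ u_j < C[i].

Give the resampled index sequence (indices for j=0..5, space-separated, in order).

0 1 2 4 5 5

C = [1/4, 13/28, 4/7, 4/7, 19/28, 1]
j=0: u_0=19/120 ∈ [0, 1/4) → index 0
j=1: u_1=13/40 ∈ [1/4, 13/28) → index 1
j=2: u_2=59/120 ∈ [13/28, 4/7) → index 2
j=3: u_3=79/120 ∈ [4/7, 19/28) → index 4
j=4: u_4=33/40 ∈ [19/28, 1) → index 5
j=5: u_5=119/120 ∈ [19/28, 1) → index 5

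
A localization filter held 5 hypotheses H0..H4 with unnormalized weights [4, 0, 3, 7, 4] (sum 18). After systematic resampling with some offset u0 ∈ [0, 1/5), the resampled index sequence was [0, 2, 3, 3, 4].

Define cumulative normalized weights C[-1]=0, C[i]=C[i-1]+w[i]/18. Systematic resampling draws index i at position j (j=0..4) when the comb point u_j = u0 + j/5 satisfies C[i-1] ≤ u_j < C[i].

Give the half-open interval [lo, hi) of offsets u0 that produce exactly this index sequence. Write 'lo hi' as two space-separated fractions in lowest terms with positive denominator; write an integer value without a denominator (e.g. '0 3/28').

C = [2/9, 2/9, 7/18, 7/9, 1]
j=0 picked index 0: u0 ∈ [0, 2/9)
j=1 picked index 2: u0 ∈ [1/45, 17/90)
j=2 picked index 3: u0 ∈ [-1/90, 17/45)
j=3 picked index 3: u0 ∈ [-19/90, 8/45)
j=4 picked index 4: u0 ∈ [-1/45, 1/5)
intersection: [1/45, 8/45)

1/45 8/45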